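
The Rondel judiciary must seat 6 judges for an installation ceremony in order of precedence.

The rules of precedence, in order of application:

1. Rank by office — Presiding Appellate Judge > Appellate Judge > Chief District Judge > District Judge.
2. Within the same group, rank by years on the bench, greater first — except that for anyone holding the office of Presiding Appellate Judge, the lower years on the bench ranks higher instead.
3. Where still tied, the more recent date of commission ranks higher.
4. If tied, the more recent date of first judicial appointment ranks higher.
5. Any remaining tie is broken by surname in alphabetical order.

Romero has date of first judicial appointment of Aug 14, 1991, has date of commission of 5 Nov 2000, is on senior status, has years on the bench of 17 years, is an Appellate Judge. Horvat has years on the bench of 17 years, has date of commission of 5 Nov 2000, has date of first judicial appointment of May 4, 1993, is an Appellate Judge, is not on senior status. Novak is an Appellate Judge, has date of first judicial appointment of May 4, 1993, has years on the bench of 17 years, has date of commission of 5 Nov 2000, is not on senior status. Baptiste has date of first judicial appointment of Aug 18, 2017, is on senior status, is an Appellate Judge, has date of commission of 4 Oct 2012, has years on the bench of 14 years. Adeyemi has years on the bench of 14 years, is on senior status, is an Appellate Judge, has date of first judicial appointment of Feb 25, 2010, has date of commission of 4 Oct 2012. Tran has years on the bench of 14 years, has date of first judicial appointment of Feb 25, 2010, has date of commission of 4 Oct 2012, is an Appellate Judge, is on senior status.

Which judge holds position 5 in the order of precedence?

Adeyemi

By office: Horvat, Novak, Romero, Baptiste, Adeyemi and Tran (Appellate Judge).
Among Horvat, Novak, Romero, Baptiste, Adeyemi and Tran, by years on the bench (higher first): Horvat, Novak and Romero (17 years) before Baptiste, Adeyemi and Tran (14 years).
Horvat, Novak and Romero all have date of commission 5 Nov 2000, so the next rule applies.
Among Horvat, Novak and Romero, by date of first judicial appointment (later first): Horvat and Novak (May 4, 1993) before Romero (Aug 14, 1991).
Among Horvat and Novak, alphabetically by surname: Horvat before Novak.
Baptiste, Adeyemi and Tran all have date of commission 4 Oct 2012, so the next rule applies.
Among Baptiste, Adeyemi and Tran, by date of first judicial appointment (later first): Baptiste (Aug 18, 2017) before Adeyemi and Tran (Feb 25, 2010).
Among Adeyemi and Tran, alphabetically by surname: Adeyemi before Tran.
Order: Horvat, Novak, Romero, Baptiste, Adeyemi, Tran.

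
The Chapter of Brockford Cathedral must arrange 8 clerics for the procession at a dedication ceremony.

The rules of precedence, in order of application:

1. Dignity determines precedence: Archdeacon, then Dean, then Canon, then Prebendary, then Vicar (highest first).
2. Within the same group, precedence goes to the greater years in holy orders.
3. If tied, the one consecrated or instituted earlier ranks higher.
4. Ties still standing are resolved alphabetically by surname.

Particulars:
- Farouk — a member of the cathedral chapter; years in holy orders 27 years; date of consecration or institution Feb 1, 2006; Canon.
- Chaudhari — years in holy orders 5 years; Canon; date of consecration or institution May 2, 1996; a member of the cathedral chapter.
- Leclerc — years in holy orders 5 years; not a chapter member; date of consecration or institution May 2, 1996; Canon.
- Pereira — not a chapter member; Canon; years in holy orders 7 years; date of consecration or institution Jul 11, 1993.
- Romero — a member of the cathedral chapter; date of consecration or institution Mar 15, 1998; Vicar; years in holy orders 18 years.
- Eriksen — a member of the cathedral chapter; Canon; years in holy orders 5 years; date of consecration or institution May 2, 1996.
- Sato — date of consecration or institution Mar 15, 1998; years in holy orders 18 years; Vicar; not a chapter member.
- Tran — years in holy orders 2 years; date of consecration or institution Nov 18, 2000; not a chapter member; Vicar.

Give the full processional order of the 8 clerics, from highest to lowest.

By dignity: Farouk, Pereira, Chaudhari, Eriksen and Leclerc (Canon); then Romero, Sato and Tran (Vicar).
Among Farouk, Pereira, Chaudhari, Eriksen and Leclerc, by years in holy orders (higher first): Farouk (27 years) before Pereira (7 years) before Chaudhari, Eriksen and Leclerc (5 years).
Chaudhari, Eriksen and Leclerc all have date of consecration or institution May 2, 1996, so the next rule applies.
Among Chaudhari, Eriksen and Leclerc, alphabetically by surname: Chaudhari before Eriksen before Leclerc.
Among Romero, Sato and Tran, by years in holy orders (higher first): Romero and Sato (18 years) before Tran (2 years).
Romero and Sato both have date of consecration or institution Mar 15, 1998, so the next rule applies.
Among Romero and Sato, alphabetically by surname: Romero before Sato.
Full order: Farouk, Pereira, Chaudhari, Eriksen, Leclerc, Romero, Sato, Tran.

Farouk, Pereira, Chaudhari, Eriksen, Leclerc, Romero, Sato, Tran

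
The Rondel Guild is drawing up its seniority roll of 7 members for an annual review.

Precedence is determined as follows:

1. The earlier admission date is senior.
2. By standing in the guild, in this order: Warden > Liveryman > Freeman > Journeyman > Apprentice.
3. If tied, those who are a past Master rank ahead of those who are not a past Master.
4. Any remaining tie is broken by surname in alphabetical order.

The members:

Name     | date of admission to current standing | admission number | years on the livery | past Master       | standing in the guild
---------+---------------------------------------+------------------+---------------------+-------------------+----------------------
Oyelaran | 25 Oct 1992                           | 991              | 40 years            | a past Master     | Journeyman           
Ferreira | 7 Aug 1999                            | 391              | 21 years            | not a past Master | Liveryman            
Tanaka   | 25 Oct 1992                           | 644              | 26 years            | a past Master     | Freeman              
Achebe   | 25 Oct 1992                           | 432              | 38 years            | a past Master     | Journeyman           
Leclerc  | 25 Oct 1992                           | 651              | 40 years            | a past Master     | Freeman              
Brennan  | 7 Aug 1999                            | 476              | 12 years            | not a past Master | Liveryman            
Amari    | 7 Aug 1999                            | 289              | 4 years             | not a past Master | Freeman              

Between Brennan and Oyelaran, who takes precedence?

By date of admission to current standing (earlier first): Leclerc, Tanaka, Achebe and Oyelaran (each 25 Oct 1992); then Brennan, Ferreira and Amari (each 7 Aug 1999).
Among Leclerc, Tanaka, Achebe and Oyelaran, by standing in the guild: Leclerc and Tanaka (Freeman) before Achebe and Oyelaran (Journeyman).
Leclerc and Tanaka are each a past Master, so the next rule applies.
Among Leclerc and Tanaka, alphabetically by surname: Leclerc before Tanaka.
Achebe and Oyelaran are each a past Master, so the next rule applies.
Among Achebe and Oyelaran, alphabetically by surname: Achebe before Oyelaran.
Among Brennan, Ferreira and Amari, by standing in the guild: Brennan and Ferreira (Liveryman) before Amari (Freeman).
Brennan and Ferreira are each not a past Master, so the next rule applies.
Among Brennan and Ferreira, alphabetically by surname: Brennan before Ferreira.
So Oyelaran takes precedence.

Oyelaran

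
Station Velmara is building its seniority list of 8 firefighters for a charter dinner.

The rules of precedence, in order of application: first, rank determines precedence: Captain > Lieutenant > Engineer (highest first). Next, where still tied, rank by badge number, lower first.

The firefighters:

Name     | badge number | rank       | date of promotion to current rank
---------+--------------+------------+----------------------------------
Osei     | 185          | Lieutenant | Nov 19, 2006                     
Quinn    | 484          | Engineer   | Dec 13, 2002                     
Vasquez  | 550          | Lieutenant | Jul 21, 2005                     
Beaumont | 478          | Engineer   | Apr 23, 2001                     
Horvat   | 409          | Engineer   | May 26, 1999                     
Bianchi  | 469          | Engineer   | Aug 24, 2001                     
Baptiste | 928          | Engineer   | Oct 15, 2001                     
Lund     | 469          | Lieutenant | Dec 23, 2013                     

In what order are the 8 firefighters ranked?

Osei, Lund, Vasquez, Horvat, Bianchi, Beaumont, Quinn, Baptiste

By rank: Osei, Lund and Vasquez (Lieutenant); then Horvat, Bianchi, Beaumont, Quinn and Baptiste (Engineer).
Among Osei, Lund and Vasquez, by badge number (lower first): Osei (185) before Lund (469) before Vasquez (550).
Among Horvat, Bianchi, Beaumont, Quinn and Baptiste, by badge number (lower first): Horvat (409) before Bianchi (469) before Beaumont (478) before Quinn (484) before Baptiste (928).
Full order: Osei, Lund, Vasquez, Horvat, Bianchi, Beaumont, Quinn, Baptiste.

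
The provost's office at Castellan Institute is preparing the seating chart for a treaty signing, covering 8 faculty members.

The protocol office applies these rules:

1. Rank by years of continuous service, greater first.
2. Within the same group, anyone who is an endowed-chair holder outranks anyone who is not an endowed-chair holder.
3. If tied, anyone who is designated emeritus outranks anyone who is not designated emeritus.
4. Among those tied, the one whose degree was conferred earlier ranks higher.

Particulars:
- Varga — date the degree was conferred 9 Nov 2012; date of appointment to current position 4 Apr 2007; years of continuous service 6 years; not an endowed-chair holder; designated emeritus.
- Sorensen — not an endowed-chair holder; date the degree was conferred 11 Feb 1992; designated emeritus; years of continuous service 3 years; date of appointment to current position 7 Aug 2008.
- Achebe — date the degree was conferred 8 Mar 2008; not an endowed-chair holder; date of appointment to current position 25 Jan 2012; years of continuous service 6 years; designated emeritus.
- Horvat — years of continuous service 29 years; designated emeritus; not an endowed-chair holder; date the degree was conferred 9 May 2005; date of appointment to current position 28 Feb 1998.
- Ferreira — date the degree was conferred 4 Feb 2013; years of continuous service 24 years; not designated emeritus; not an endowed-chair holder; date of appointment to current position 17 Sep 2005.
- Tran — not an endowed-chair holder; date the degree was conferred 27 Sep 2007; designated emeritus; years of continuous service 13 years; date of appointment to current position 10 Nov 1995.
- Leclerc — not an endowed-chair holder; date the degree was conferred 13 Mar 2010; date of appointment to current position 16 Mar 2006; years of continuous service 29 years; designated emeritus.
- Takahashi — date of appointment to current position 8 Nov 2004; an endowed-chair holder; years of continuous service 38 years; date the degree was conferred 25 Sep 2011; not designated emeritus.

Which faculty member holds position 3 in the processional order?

Leclerc

By years of continuous service (higher first): Takahashi (38 years); then Horvat and Leclerc (both 29 years); then Ferreira (24 years); then Tran (13 years); then Achebe and Varga (both 6 years); then Sorensen (3 years).
Horvat and Leclerc are each not an endowed-chair holder, so the next rule applies.
Horvat and Leclerc are each designated emeritus, so the next rule applies.
Among Horvat and Leclerc, by date the degree was conferred (earlier first): Horvat (9 May 2005) before Leclerc (13 Mar 2010).
Achebe and Varga are each not an endowed-chair holder, so the next rule applies.
Achebe and Varga are each designated emeritus, so the next rule applies.
Among Achebe and Varga, by date the degree was conferred (earlier first): Achebe (8 Mar 2008) before Varga (9 Nov 2012).
Order: Takahashi, Horvat, Leclerc, Ferreira, Tran, Achebe, Varga, Sorensen.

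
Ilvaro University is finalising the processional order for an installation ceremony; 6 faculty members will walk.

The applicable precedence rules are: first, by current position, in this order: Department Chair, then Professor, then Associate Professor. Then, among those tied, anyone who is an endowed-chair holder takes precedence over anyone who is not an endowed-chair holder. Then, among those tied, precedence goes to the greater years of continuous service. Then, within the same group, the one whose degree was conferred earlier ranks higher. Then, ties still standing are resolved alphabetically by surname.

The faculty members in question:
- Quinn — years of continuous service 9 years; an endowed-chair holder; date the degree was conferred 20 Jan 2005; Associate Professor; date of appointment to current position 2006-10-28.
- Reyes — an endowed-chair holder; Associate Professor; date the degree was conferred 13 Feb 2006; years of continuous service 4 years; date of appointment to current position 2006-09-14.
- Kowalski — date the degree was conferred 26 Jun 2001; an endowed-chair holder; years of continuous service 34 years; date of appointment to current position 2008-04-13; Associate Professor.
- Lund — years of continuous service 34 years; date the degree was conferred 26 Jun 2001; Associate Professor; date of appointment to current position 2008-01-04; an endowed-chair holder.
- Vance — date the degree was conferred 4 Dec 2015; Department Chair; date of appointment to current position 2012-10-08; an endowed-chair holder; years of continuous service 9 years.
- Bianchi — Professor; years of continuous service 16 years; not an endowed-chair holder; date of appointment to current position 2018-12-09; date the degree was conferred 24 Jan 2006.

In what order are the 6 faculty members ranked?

By current position: Vance (Department Chair); then Bianchi (Professor); then Kowalski, Lund, Quinn and Reyes (Associate Professor).
Kowalski, Lund, Quinn and Reyes are each an endowed-chair holder, so the next rule applies.
Among Kowalski, Lund, Quinn and Reyes, by years of continuous service (higher first): Kowalski and Lund (34 years) before Quinn (9 years) before Reyes (4 years).
Kowalski and Lund both have date the degree was conferred 26 Jun 2001, so the next rule applies.
Among Kowalski and Lund, alphabetically by surname: Kowalski before Lund.
Full order: Vance, Bianchi, Kowalski, Lund, Quinn, Reyes.

Vance, Bianchi, Kowalski, Lund, Quinn, Reyes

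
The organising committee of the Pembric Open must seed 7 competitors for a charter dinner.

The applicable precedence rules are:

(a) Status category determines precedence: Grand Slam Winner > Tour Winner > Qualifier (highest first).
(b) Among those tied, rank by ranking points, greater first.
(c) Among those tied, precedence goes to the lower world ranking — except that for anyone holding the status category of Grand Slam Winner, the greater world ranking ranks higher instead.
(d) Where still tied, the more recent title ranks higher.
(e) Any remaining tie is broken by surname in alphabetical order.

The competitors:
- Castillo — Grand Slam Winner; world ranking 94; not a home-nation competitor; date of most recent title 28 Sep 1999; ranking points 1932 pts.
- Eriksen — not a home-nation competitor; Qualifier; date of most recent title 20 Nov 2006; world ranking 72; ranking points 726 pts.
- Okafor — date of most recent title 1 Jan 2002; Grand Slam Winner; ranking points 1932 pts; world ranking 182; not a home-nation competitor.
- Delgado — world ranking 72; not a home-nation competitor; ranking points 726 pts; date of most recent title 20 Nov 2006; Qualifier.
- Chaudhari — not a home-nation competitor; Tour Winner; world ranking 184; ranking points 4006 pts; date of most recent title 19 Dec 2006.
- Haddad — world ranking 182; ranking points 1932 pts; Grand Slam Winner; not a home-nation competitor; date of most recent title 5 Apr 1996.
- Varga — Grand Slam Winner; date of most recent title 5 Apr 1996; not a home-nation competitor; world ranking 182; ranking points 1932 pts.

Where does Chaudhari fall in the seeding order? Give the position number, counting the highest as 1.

By status category: Okafor, Haddad, Varga and Castillo (Grand Slam Winner); then Chaudhari (Tour Winner); then Delgado and Eriksen (Qualifier).
Okafor, Haddad, Varga and Castillo all have ranking points 1932 pts, so the next rule applies.
Among Okafor, Haddad, Varga and Castillo, by world ranking (higher first) (reversed rule for this group): Okafor, Haddad and Varga (182) before Castillo (94).
Among Okafor, Haddad and Varga, by date of most recent title (later first): Okafor (1 Jan 2002) before Haddad and Varga (5 Apr 1996).
Among Haddad and Varga, alphabetically by surname: Haddad before Varga.
Delgado and Eriksen both have ranking points 726 pts, so the next rule applies.
Delgado and Eriksen both have world ranking 72, so the next rule applies.
Delgado and Eriksen both have date of most recent title 20 Nov 2006, so the next rule applies.
Among Delgado and Eriksen, alphabetically by surname: Delgado before Eriksen.
Order: Okafor, Haddad, Varga, Castillo, Chaudhari, Delgado, Eriksen. So position 5.

5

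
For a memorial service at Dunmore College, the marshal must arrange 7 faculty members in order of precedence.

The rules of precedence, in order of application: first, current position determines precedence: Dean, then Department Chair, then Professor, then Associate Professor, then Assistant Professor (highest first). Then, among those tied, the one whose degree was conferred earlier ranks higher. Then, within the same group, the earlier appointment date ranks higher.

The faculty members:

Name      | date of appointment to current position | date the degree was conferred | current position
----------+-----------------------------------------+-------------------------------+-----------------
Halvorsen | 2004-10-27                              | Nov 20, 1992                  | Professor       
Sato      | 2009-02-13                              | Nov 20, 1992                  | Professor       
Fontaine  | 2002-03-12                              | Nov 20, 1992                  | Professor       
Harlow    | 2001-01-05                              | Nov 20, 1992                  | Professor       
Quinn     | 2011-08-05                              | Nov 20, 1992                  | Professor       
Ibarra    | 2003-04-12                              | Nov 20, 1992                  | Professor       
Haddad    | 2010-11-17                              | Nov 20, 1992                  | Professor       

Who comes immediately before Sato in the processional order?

Halvorsen

By current position: Harlow, Fontaine, Ibarra, Halvorsen, Sato, Haddad and Quinn (Professor).
Harlow, Fontaine, Ibarra, Halvorsen, Sato, Haddad and Quinn all have date the degree was conferred Nov 20, 1992, so the next rule applies.
Among Harlow, Fontaine, Ibarra, Halvorsen, Sato, Haddad and Quinn, by date of appointment to current position (earlier first): Harlow (2001-01-05) before Fontaine (2002-03-12) before Ibarra (2003-04-12) before Halvorsen (2004-10-27) before Sato (2009-02-13) before Haddad (2010-11-17) before Quinn (2011-08-05).
Order: Harlow, Fontaine, Ibarra, Halvorsen, Sato, Haddad, Quinn.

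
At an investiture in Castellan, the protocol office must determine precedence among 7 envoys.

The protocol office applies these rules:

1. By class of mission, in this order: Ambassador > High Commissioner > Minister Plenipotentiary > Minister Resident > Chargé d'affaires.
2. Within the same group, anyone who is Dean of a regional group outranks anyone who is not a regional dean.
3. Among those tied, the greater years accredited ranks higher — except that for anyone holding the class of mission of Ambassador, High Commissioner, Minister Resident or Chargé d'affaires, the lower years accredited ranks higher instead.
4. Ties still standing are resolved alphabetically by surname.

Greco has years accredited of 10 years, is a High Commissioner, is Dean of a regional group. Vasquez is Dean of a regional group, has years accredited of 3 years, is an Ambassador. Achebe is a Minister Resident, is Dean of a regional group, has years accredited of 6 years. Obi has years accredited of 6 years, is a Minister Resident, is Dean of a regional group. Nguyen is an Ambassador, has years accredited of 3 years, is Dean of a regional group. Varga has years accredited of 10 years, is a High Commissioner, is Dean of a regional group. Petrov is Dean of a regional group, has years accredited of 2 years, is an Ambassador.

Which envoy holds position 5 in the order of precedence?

By class of mission: Petrov, Nguyen and Vasquez (Ambassador); then Greco and Varga (High Commissioner); then Achebe and Obi (Minister Resident).
Petrov, Nguyen and Vasquez are each Dean of a regional group, so the next rule applies.
Among Petrov, Nguyen and Vasquez, by years accredited (lower first) (reversed rule for this group): Petrov (2 years) before Nguyen and Vasquez (3 years).
Among Nguyen and Vasquez, alphabetically by surname: Nguyen before Vasquez.
Greco and Varga are each Dean of a regional group, so the next rule applies.
Greco and Varga both have years accredited 10 years, so the next rule applies.
Among Greco and Varga, alphabetically by surname: Greco before Varga.
Achebe and Obi are each Dean of a regional group, so the next rule applies.
Achebe and Obi both have years accredited 6 years, so the next rule applies.
Among Achebe and Obi, alphabetically by surname: Achebe before Obi.
Order: Petrov, Nguyen, Vasquez, Greco, Varga, Achebe, Obi.

Varga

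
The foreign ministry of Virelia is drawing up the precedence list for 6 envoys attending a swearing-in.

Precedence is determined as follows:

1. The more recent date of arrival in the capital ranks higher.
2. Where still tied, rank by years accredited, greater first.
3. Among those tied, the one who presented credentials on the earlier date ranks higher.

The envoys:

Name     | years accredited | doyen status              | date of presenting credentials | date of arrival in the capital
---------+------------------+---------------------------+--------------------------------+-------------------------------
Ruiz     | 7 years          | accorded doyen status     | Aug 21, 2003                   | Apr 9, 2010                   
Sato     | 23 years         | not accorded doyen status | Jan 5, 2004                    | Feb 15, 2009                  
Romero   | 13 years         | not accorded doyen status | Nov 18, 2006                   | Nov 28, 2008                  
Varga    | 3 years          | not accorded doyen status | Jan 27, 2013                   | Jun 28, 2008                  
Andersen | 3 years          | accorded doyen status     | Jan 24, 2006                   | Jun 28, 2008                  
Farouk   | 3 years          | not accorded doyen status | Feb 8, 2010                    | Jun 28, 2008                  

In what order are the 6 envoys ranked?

By date of arrival in the capital (later first): Ruiz (Apr 9, 2010); then Sato (Feb 15, 2009); then Romero (Nov 28, 2008); then Andersen, Farouk and Varga (each Jun 28, 2008).
Andersen, Farouk and Varga all have years accredited 3 years, so the next rule applies.
Among Andersen, Farouk and Varga, by date of presenting credentials (earlier first): Andersen (Jan 24, 2006) before Farouk (Feb 8, 2010) before Varga (Jan 27, 2013).
Full order: Ruiz, Sato, Romero, Andersen, Farouk, Varga.

Ruiz, Sato, Romero, Andersen, Farouk, Varga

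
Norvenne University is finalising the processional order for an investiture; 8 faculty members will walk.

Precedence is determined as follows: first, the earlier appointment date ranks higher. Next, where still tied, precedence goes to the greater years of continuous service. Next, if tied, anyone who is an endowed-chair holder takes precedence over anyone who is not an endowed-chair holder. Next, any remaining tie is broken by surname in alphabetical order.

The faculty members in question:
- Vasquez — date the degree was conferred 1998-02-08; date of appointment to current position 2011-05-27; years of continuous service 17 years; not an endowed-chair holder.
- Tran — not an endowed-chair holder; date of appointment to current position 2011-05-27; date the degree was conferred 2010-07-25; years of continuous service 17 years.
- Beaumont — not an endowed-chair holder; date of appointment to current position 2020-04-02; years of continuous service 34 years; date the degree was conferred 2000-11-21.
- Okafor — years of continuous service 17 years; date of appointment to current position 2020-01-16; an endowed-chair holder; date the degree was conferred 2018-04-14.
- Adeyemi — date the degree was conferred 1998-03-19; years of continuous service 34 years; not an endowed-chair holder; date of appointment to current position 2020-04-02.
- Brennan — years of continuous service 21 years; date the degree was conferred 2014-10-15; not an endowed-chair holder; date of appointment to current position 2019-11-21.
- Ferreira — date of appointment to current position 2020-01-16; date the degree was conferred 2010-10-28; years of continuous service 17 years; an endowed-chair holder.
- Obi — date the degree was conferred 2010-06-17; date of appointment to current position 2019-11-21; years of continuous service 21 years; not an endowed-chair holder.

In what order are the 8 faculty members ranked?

Tran, Vasquez, Brennan, Obi, Ferreira, Okafor, Adeyemi, Beaumont

By date of appointment to current position (earlier first): Tran and Vasquez (both 2011-05-27); then Brennan and Obi (both 2019-11-21); then Ferreira and Okafor (both 2020-01-16); then Adeyemi and Beaumont (both 2020-04-02).
Tran and Vasquez both have years of continuous service 17 years, so the next rule applies.
Tran and Vasquez are each not an endowed-chair holder, so the next rule applies.
Among Tran and Vasquez, alphabetically by surname: Tran before Vasquez.
Brennan and Obi both have years of continuous service 21 years, so the next rule applies.
Brennan and Obi are each not an endowed-chair holder, so the next rule applies.
Among Brennan and Obi, alphabetically by surname: Brennan before Obi.
Ferreira and Okafor both have years of continuous service 17 years, so the next rule applies.
Ferreira and Okafor are each an endowed-chair holder, so the next rule applies.
Among Ferreira and Okafor, alphabetically by surname: Ferreira before Okafor.
Adeyemi and Beaumont both have years of continuous service 34 years, so the next rule applies.
Adeyemi and Beaumont are each not an endowed-chair holder, so the next rule applies.
Among Adeyemi and Beaumont, alphabetically by surname: Adeyemi before Beaumont.
Full order: Tran, Vasquez, Brennan, Obi, Ferreira, Okafor, Adeyemi, Beaumont.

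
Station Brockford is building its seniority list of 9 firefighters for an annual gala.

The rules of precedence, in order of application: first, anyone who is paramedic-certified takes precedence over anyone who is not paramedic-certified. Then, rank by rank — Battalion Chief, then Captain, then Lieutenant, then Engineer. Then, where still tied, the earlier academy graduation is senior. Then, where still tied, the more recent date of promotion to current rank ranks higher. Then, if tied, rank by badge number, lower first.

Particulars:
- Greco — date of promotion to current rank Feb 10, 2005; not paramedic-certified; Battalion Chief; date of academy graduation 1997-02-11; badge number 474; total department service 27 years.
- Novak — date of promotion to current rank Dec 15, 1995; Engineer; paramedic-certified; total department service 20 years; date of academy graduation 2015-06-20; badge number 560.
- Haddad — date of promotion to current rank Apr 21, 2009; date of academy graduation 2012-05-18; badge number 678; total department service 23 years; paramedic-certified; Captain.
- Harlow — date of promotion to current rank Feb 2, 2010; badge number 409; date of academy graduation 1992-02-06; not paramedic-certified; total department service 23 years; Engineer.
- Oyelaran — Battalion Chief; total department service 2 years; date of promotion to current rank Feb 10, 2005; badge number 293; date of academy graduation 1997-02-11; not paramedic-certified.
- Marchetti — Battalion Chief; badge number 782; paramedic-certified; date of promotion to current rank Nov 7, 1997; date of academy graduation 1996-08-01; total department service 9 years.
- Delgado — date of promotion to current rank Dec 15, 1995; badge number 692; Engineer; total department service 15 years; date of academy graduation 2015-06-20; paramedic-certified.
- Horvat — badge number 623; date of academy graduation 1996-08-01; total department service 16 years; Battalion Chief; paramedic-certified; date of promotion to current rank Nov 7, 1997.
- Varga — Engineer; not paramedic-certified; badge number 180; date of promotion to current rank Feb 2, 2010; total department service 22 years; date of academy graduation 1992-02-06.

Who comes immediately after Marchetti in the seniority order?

Haddad

By the first rule: Horvat, Marchetti, Haddad, Novak and Delgado (each paramedic-certified); then Oyelaran, Greco, Varga and Harlow (each not paramedic-certified).
Among Horvat, Marchetti, Haddad, Novak and Delgado, by rank: Horvat and Marchetti (Battalion Chief) before Haddad (Captain) before Novak and Delgado (Engineer).
Horvat and Marchetti both have date of academy graduation 1996-08-01, so the next rule applies.
Horvat and Marchetti both have date of promotion to current rank Nov 7, 1997, so the next rule applies.
Among Horvat and Marchetti, by badge number (lower first): Horvat (623) before Marchetti (782).
Novak and Delgado both have date of academy graduation 2015-06-20, so the next rule applies.
Novak and Delgado both have date of promotion to current rank Dec 15, 1995, so the next rule applies.
Among Novak and Delgado, by badge number (lower first): Novak (560) before Delgado (692).
Among Oyelaran, Greco, Varga and Harlow, by rank: Oyelaran and Greco (Battalion Chief) before Varga and Harlow (Engineer).
Oyelaran and Greco both have date of academy graduation 1997-02-11, so the next rule applies.
Oyelaran and Greco both have date of promotion to current rank Feb 10, 2005, so the next rule applies.
Among Oyelaran and Greco, by badge number (lower first): Oyelaran (293) before Greco (474).
Varga and Harlow both have date of academy graduation 1992-02-06, so the next rule applies.
Varga and Harlow both have date of promotion to current rank Feb 2, 2010, so the next rule applies.
Among Varga and Harlow, by badge number (lower first): Varga (180) before Harlow (409).
Order: Horvat, Marchetti, Haddad, Novak, Delgado, Oyelaran, Greco, Varga, Harlow.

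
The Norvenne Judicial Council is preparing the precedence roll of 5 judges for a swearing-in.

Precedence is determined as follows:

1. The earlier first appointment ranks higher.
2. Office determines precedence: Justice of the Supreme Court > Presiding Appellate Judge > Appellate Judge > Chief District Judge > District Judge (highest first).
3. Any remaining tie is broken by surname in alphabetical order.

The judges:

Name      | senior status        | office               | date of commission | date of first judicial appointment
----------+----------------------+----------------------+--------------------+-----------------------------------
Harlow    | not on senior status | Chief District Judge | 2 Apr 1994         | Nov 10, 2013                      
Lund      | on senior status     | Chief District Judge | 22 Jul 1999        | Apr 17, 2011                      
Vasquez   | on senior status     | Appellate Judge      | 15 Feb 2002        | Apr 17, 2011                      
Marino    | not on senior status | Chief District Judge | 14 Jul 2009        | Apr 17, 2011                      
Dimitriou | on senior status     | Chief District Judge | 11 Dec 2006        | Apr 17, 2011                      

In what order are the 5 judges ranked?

By date of first judicial appointment (earlier first): Vasquez, Dimitriou, Lund and Marino (each Apr 17, 2011); then Harlow (Nov 10, 2013).
Among Vasquez, Dimitriou, Lund and Marino, by office: Vasquez (Appellate Judge) before Dimitriou, Lund and Marino (Chief District Judge).
Among Dimitriou, Lund and Marino, alphabetically by surname: Dimitriou before Lund before Marino.
Full order: Vasquez, Dimitriou, Lund, Marino, Harlow.

Vasquez, Dimitriou, Lund, Marino, Harlow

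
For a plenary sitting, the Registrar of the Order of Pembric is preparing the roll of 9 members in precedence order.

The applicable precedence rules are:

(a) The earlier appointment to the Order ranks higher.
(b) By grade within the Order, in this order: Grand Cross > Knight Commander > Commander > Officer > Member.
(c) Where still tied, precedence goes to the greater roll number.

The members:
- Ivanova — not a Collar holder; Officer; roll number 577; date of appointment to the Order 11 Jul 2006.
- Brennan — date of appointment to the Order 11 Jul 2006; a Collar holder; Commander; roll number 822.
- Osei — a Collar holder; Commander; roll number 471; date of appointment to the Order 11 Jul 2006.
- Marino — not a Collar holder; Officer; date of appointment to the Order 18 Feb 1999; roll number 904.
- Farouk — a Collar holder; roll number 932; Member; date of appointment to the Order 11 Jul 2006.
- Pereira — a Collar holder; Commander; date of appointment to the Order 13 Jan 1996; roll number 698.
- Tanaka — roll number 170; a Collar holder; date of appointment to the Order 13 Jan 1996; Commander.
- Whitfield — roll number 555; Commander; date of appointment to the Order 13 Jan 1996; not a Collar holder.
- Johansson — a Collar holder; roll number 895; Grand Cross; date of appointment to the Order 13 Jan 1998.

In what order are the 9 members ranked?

By date of appointment to the Order (earlier first): Pereira, Whitfield and Tanaka (each 13 Jan 1996); then Johansson (13 Jan 1998); then Marino (18 Feb 1999); then Brennan, Osei, Ivanova and Farouk (each 11 Jul 2006).
Pereira, Whitfield and Tanaka are each Commander, so the next rule applies.
Among Pereira, Whitfield and Tanaka, by roll number (higher first): Pereira (698) before Whitfield (555) before Tanaka (170).
Among Brennan, Osei, Ivanova and Farouk, by grade within the Order: Brennan and Osei (Commander) before Ivanova (Officer) before Farouk (Member).
Among Brennan and Osei, by roll number (higher first): Brennan (822) before Osei (471).
Full order: Pereira, Whitfield, Tanaka, Johansson, Marino, Brennan, Osei, Ivanova, Farouk.

Pereira, Whitfield, Tanaka, Johansson, Marino, Brennan, Osei, Ivanova, Farouk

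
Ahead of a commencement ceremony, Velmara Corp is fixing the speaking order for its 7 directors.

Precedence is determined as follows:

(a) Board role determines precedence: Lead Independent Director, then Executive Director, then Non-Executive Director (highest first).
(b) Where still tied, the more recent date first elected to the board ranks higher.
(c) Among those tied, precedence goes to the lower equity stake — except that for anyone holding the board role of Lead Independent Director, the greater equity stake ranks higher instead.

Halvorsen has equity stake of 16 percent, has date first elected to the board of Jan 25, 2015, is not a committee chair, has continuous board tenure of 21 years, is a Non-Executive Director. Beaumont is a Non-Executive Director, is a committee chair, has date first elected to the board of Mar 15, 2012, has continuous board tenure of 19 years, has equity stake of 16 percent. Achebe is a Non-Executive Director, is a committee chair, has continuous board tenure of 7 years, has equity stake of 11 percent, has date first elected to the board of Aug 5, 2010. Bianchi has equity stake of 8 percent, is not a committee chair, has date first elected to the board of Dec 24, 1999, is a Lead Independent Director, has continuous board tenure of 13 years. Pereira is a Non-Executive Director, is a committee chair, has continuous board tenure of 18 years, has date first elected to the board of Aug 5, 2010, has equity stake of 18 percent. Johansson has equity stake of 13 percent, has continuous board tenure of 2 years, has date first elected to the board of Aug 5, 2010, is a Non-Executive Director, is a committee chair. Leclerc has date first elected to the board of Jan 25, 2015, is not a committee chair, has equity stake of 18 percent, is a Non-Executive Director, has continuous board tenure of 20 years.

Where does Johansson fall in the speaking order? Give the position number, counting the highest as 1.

6

By board role: Bianchi (Lead Independent Director); then Halvorsen, Leclerc, Beaumont, Achebe, Johansson and Pereira (Non-Executive Director).
Among Halvorsen, Leclerc, Beaumont, Achebe, Johansson and Pereira, by date first elected to the board (later first): Halvorsen and Leclerc (Jan 25, 2015) before Beaumont (Mar 15, 2012) before Achebe, Johansson and Pereira (Aug 5, 2010).
Among Halvorsen and Leclerc, by equity stake (lower first): Halvorsen (16 percent) before Leclerc (18 percent).
Among Achebe, Johansson and Pereira, by equity stake (lower first): Achebe (11 percent) before Johansson (13 percent) before Pereira (18 percent).
Order: Bianchi, Halvorsen, Leclerc, Beaumont, Achebe, Johansson, Pereira. So position 6.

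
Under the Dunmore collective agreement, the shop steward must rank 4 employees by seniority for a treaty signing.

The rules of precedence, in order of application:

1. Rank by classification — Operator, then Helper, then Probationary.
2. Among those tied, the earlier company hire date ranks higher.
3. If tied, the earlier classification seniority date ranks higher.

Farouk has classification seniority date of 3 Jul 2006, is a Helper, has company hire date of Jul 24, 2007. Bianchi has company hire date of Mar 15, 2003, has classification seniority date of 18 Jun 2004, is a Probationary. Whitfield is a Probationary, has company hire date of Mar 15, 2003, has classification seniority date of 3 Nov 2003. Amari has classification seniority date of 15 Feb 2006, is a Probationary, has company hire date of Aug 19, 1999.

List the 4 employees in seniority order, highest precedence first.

Farouk, Amari, Whitfield, Bianchi

By classification: Farouk (Helper); then Amari, Whitfield and Bianchi (Probationary).
Among Amari, Whitfield and Bianchi, by company hire date (earlier first): Amari (Aug 19, 1999) before Whitfield and Bianchi (Mar 15, 2003).
Among Whitfield and Bianchi, by classification seniority date (earlier first): Whitfield (3 Nov 2003) before Bianchi (18 Jun 2004).
Full order: Farouk, Amari, Whitfield, Bianchi.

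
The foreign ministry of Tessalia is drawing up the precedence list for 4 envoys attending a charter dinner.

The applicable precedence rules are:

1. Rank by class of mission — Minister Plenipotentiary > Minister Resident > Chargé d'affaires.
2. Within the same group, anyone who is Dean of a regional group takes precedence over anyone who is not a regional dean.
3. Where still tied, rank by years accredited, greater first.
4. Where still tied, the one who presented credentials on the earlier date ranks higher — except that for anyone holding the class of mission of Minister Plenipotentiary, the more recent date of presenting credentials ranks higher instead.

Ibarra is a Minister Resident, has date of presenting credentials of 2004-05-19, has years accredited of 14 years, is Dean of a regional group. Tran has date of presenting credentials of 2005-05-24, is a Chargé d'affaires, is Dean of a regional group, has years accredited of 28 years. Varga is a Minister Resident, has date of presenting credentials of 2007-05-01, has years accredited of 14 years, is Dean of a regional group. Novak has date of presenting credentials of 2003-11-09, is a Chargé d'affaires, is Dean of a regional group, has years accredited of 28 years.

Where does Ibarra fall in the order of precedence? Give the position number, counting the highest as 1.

By class of mission: Ibarra and Varga (Minister Resident); then Novak and Tran (Chargé d'affaires).
Ibarra and Varga are each Dean of a regional group, so the next rule applies.
Ibarra and Varga both have years accredited 14 years, so the next rule applies.
Among Ibarra and Varga, by date of presenting credentials (earlier first): Ibarra (2004-05-19) before Varga (2007-05-01).
Novak and Tran are each Dean of a regional group, so the next rule applies.
Novak and Tran both have years accredited 28 years, so the next rule applies.
Among Novak and Tran, by date of presenting credentials (earlier first): Novak (2003-11-09) before Tran (2005-05-24).
Order: Ibarra, Varga, Novak, Tran. So position 1.

1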